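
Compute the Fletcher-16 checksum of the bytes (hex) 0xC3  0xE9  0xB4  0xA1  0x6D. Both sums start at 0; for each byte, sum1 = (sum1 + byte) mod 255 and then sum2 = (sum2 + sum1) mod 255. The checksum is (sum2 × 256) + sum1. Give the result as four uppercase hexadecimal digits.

Running sums (mod 255):
  after byte 0 (0xC3): sum1=195, sum2=195
  after byte 1 (0xE9): sum1=173, sum2=113
  after byte 2 (0xB4): sum1=98, sum2=211
  after byte 3 (0xA1): sum1=4, sum2=215
  after byte 4 (0x6D): sum1=113, sum2=73
Checksum = sum2·256 + sum1 = 73·256 + 113 = 18801 = 0x4971.

4971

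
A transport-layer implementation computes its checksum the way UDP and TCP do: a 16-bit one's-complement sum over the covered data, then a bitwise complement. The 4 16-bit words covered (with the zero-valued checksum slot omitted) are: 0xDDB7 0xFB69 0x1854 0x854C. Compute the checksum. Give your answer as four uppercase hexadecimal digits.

One's-complement addition (fold any carry out of bit 15 back into bit 0):
  0xDDB7 + 0xFB69 = 0x1D920 → wrap carry → 0xD921
  0xD921 + 0x1854 = 0x0F175
  0xF175 + 0x854C = 0x176C1 → wrap carry → 0x76C2
One's-complement sum = 0x76C2.
Checksum = ~0x76C2 & 0xFFFF = 0x893D.

893D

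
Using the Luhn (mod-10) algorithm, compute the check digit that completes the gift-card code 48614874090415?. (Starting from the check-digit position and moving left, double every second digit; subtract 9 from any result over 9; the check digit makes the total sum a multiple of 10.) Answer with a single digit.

Partial digits right→left: 5 1 4 0 9 0 4 7 8 4 1 6 8 4
Double every second digit counting from the check-digit position (so the 1st, 3rd, 5th, ... of the partial from the right).
  doubled (with −9 where >9): 1 8 9 8 7 2 7 → sum 42
  kept as-is: 1 0 0 7 4 6 4 → sum 22
Total = 42 + 22 = 64.
Check digit = (10 − (64 mod 10)) mod 10 = 6.

6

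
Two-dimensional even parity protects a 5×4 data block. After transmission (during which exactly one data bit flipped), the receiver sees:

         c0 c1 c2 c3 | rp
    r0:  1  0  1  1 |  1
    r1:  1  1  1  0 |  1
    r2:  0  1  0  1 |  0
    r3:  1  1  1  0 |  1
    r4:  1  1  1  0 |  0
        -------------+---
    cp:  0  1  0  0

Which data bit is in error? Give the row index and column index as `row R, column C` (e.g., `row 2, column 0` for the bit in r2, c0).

row 4, column 1

Recompute each row's even parity and compare to rp:
  r0: data parity 1, sent rp 1 → ok
  r1: data parity 1, sent rp 1 → ok
  r2: data parity 0, sent rp 0 → ok
  r3: data parity 1, sent rp 1 → ok
  r4: data parity 1, sent rp 0 → mismatch
Recompute each column's even parity and compare to cp:
  c0: data parity 0, sent cp 0 → ok
  c1: data parity 0, sent cp 1 → mismatch
  c2: data parity 0, sent cp 0 → ok
  c3: data parity 0, sent cp 0 → ok
Exactly one row (r4) and one column (c1) fail → the flipped bit is at their intersection.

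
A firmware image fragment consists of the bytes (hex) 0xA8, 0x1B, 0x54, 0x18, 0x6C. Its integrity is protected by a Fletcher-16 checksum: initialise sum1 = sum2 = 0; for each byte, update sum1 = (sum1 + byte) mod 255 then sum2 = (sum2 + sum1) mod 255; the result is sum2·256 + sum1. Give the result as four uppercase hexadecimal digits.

519C

Running sums (mod 255):
  after byte 0 (0xA8): sum1=168, sum2=168
  after byte 1 (0x1B): sum1=195, sum2=108
  after byte 2 (0x54): sum1=24, sum2=132
  after byte 3 (0x18): sum1=48, sum2=180
  after byte 4 (0x6C): sum1=156, sum2=81
Checksum = sum2·256 + sum1 = 81·256 + 156 = 20892 = 0x519C.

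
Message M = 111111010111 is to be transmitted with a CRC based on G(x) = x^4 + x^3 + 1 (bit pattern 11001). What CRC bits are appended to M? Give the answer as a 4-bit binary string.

1100

Append 4 zeros: 1111110101110000. Divide by 11001 (XOR where the leading bit is 1):
  pos 0: 11111 XOR 11001 = 00110
  pos 2: 11010 XOR 11001 = 00011
  pos 5: 11101 XOR 11001 = 00100
  pos 7: 10011 XOR 11001 = 01010
  pos 8: 10100 XOR 11001 = 01101
  pos 9: 11010 XOR 11001 = 00011
Remainder (last 4 bits) = 1100. This is the CRC / FCS.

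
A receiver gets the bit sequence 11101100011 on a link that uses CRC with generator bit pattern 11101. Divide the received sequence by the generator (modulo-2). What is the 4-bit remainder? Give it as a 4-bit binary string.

0100

Modulo-2 division of 11101100011 by 11101:
  pos 0: 11101 XOR 11101 = 00000
  pos 5: 10001 XOR 11101 = 01100
  pos 6: 11001 XOR 11101 = 00100
Remainder = 0100 (nonzero — an error is detected).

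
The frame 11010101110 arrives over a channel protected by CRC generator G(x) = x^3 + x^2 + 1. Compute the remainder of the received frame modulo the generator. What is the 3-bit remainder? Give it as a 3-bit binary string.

000

Modulo-2 division of 11010101110 by 1101:
  pos 0: 1101 XOR 1101 = 0000
  pos 5: 1011 XOR 1101 = 0110
  pos 6: 1101 XOR 1101 = 0000
Remainder = 000 (zero — the frame passes the CRC check).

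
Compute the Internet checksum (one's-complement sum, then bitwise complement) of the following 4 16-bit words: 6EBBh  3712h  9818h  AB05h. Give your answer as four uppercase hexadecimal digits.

1714

One's-complement addition (fold any carry out of bit 15 back into bit 0):
  0x6EBB + 0x3712 = 0x0A5CD
  0xA5CD + 0x9818 = 0x13DE5 → wrap carry → 0x3DE6
  0x3DE6 + 0xAB05 = 0x0E8EB
One's-complement sum = 0xE8EB.
Checksum = ~0xE8EB & 0xFFFF = 0x1714.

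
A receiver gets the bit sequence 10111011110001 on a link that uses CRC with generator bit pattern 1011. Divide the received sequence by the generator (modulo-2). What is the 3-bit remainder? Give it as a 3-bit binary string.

Modulo-2 division of 10111011110001 by 1011:
  pos 0: 1011 XOR 1011 = 0000
  pos 4: 1011 XOR 1011 = 0000
  pos 8: 1100 XOR 1011 = 0111
  pos 9: 1110 XOR 1011 = 0101
  pos 10: 1011 XOR 1011 = 0000
Remainder = 000 (zero — the frame passes the CRC check).

000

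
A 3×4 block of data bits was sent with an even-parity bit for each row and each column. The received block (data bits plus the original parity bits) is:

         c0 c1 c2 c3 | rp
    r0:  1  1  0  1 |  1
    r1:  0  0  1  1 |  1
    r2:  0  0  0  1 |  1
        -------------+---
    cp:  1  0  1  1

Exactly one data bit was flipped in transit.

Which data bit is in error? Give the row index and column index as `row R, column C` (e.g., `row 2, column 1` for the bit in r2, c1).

row 1, column 1

Recompute each row's even parity and compare to rp:
  r0: data parity 1, sent rp 1 → ok
  r1: data parity 0, sent rp 1 → mismatch
  r2: data parity 1, sent rp 1 → ok
Recompute each column's even parity and compare to cp:
  c0: data parity 1, sent cp 1 → ok
  c1: data parity 1, sent cp 0 → mismatch
  c2: data parity 1, sent cp 1 → ok
  c3: data parity 1, sent cp 1 → ok
Exactly one row (r1) and one column (c1) fail → the flipped bit is at their intersection.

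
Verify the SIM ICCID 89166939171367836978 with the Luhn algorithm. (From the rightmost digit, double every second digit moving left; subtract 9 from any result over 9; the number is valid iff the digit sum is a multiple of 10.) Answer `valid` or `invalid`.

valid

From the right, keep odd positions and double even positions (subtract 9 from any doubled value over 9):
  doubled (positions 2,4,...): 5 3 7 3 2 2 6 3 2 7 → sum 40
  kept (positions 1,3,...): 8 9 3 7 3 7 9 9 6 9 → sum 70
Total = 110.
110 mod 10 = 0, so the number is valid.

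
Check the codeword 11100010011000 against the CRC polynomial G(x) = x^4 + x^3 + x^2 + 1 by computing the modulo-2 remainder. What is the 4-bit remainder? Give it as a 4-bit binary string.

Modulo-2 division of 11100010011000 by 11101:
  pos 0: 11100 XOR 11101 = 00001
  pos 4: 10100 XOR 11101 = 01001
  pos 5: 10011 XOR 11101 = 01110
  pos 6: 11101 XOR 11101 = 00000
Remainder = 0000 (zero — the frame passes the CRC check).

0000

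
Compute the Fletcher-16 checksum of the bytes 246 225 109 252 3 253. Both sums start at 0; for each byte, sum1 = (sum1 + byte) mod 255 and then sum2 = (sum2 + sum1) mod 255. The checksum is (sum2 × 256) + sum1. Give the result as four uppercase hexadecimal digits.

Running sums (mod 255):
  after byte 0 (246): sum1=246, sum2=246
  after byte 1 (225): sum1=216, sum2=207
  after byte 2 (109): sum1=70, sum2=22
  after byte 3 (252): sum1=67, sum2=89
  after byte 4 (3): sum1=70, sum2=159
  after byte 5 (253): sum1=68, sum2=227
Checksum = sum2·256 + sum1 = 227·256 + 68 = 58180 = 0xE344.

E344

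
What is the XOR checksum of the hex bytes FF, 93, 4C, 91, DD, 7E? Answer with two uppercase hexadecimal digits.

12

XOR the bytes together:
  start with 0xFF
  0xFF ⊕ 0x93 = 0x6C
  0x6C ⊕ 0x4C = 0x20
  0x20 ⊕ 0x91 = 0xB1
  0xB1 ⊕ 0xDD = 0x6C
  0x6C ⊕ 0x7E = 0x12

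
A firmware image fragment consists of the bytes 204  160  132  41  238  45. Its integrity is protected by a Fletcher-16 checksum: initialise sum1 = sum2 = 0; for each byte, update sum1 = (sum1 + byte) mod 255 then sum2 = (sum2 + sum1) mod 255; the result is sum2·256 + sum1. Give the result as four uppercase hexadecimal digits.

Running sums (mod 255):
  after byte 0 (204): sum1=204, sum2=204
  after byte 1 (160): sum1=109, sum2=58
  after byte 2 (132): sum1=241, sum2=44
  after byte 3 (41): sum1=27, sum2=71
  after byte 4 (238): sum1=10, sum2=81
  after byte 5 (45): sum1=55, sum2=136
Checksum = sum2·256 + sum1 = 136·256 + 55 = 34871 = 0x8837.

8837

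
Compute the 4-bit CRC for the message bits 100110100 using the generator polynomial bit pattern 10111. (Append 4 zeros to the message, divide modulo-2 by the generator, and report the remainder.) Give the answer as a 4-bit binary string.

Append 4 zeros: 1001101000000. Divide by 10111 (XOR where the leading bit is 1):
  pos 0: 10011 XOR 10111 = 00100
  pos 2: 10001 XOR 10111 = 00110
  pos 4: 11000 XOR 10111 = 01111
  pos 5: 11110 XOR 10111 = 01001
  pos 6: 10010 XOR 10111 = 00101
  pos 8: 10100 XOR 10111 = 00011
Remainder (last 4 bits) = 0011. This is the CRC / FCS.

0011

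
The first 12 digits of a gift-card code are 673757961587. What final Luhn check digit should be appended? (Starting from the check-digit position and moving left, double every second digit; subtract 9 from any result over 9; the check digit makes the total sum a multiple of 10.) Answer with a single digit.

Partial digits right→left: 7 8 5 1 6 9 7 5 7 3 7 6
Double every second digit counting from the check-digit position (so the 1st, 3rd, 5th, ... of the partial from the right).
  doubled (with −9 where >9): 5 1 3 5 5 5 → sum 24
  kept as-is: 8 1 9 5 3 6 → sum 32
Total = 24 + 32 = 56.
Check digit = (10 − (56 mod 10)) mod 10 = 4.

4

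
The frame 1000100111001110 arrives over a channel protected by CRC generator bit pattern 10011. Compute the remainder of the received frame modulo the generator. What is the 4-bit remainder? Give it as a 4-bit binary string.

Modulo-2 division of 1000100111001110 by 10011:
  pos 0: 10001 XOR 10011 = 00010
  pos 3: 10001 XOR 10011 = 00010
  pos 6: 10110 XOR 10011 = 00101
  pos 8: 10101 XOR 10011 = 00110
  pos 10: 11011 XOR 10011 = 01000
  pos 11: 10000 XOR 10011 = 00011
Remainder = 0011 (nonzero — an error is detected).

0011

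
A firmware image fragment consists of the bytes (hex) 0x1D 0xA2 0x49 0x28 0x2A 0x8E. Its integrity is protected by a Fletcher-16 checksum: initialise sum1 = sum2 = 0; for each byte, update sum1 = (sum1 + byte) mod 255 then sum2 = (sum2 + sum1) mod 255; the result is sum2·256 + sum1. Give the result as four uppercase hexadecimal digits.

Running sums (mod 255):
  after byte 0 (0x1D): sum1=29, sum2=29
  after byte 1 (0xA2): sum1=191, sum2=220
  after byte 2 (0x49): sum1=9, sum2=229
  after byte 3 (0x28): sum1=49, sum2=23
  after byte 4 (0x2A): sum1=91, sum2=114
  after byte 5 (0x8E): sum1=233, sum2=92
Checksum = sum2·256 + sum1 = 92·256 + 233 = 23785 = 0x5CE9.

5CE9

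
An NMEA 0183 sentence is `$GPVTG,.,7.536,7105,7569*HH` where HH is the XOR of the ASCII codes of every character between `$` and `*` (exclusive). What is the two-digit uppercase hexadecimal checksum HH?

XOR the ASCII codes of the payload characters:
  'G' = 0x47 → acc = 0x47
  'P' = 0x50 → acc = 0x17
  'V' = 0x56 → acc = 0x41
  'T' = 0x54 → acc = 0x15
  'G' = 0x47 → acc = 0x52
  ',' = 0x2C → acc = 0x7E
  '.' = 0x2E → acc = 0x50
  ',' = 0x2C → acc = 0x7C
  '7' = 0x37 → acc = 0x4B
  '.' = 0x2E → acc = 0x65
  '5' = 0x35 → acc = 0x50
  '3' = 0x33 → acc = 0x63
  '6' = 0x36 → acc = 0x55
  ',' = 0x2C → acc = 0x79
  '7' = 0x37 → acc = 0x4E
  '1' = 0x31 → acc = 0x7F
  '0' = 0x30 → acc = 0x4F
  '5' = 0x35 → acc = 0x7A
  ',' = 0x2C → acc = 0x56
  '7' = 0x37 → acc = 0x61
  '5' = 0x35 → acc = 0x54
  '6' = 0x36 → acc = 0x62
  '9' = 0x39 → acc = 0x5B
Checksum = 0x5B.

5B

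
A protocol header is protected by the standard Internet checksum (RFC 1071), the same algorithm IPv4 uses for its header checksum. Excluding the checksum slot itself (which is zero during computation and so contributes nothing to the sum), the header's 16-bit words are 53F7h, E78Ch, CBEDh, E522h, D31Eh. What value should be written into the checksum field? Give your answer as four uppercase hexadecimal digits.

404C

One's-complement addition (fold any carry out of bit 15 back into bit 0):
  0x53F7 + 0xE78C = 0x13B83 → wrap carry → 0x3B84
  0x3B84 + 0xCBED = 0x10771 → wrap carry → 0x0772
  0x0772 + 0xE522 = 0x0EC94
  0xEC94 + 0xD31E = 0x1BFB2 → wrap carry → 0xBFB3
One's-complement sum = 0xBFB3.
Checksum = ~0xBFB3 & 0xFFFF = 0x404C.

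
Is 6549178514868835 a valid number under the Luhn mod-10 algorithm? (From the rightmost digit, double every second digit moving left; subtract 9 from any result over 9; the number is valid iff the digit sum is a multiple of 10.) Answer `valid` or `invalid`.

From the right, keep odd positions and double even positions (subtract 9 from any doubled value over 9):
  doubled (positions 2,4,...): 6 7 7 2 7 2 8 3 → sum 42
  kept (positions 1,3,...): 5 8 6 4 5 7 9 5 → sum 49
Total = 91.
91 mod 10 = 1, so the number is invalid.

invalid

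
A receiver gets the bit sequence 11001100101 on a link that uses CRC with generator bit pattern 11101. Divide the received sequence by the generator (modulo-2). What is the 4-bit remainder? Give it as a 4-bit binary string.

Modulo-2 division of 11001100101 by 11101:
  pos 0: 11001 XOR 11101 = 00100
  pos 2: 10010 XOR 11101 = 01111
  pos 3: 11110 XOR 11101 = 00011
  pos 6: 11101 XOR 11101 = 00000
Remainder = 0000 (zero — the frame passes the CRC check).

0000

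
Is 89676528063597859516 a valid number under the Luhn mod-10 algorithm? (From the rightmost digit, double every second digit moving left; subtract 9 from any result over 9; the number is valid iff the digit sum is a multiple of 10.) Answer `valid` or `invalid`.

invalid

From the right, keep odd positions and double even positions (subtract 9 from any doubled value over 9):
  doubled (positions 2,4,...): 2 9 7 9 6 0 4 3 3 7 → sum 50
  kept (positions 1,3,...): 6 5 5 7 5 6 8 5 7 9 → sum 63
Total = 113.
113 mod 10 = 3, so the number is invalid.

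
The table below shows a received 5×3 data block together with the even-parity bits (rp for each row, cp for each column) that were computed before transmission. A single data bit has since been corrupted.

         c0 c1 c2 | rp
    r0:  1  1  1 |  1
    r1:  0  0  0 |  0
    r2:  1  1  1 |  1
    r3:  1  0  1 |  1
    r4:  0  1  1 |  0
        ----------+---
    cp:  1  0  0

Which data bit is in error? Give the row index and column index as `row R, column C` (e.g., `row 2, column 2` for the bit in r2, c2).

row 3, column 1

Recompute each row's even parity and compare to rp:
  r0: data parity 1, sent rp 1 → ok
  r1: data parity 0, sent rp 0 → ok
  r2: data parity 1, sent rp 1 → ok
  r3: data parity 0, sent rp 1 → mismatch
  r4: data parity 0, sent rp 0 → ok
Recompute each column's even parity and compare to cp:
  c0: data parity 1, sent cp 1 → ok
  c1: data parity 1, sent cp 0 → mismatch
  c2: data parity 0, sent cp 0 → ok
Exactly one row (r3) and one column (c1) fail → the flipped bit is at their intersection.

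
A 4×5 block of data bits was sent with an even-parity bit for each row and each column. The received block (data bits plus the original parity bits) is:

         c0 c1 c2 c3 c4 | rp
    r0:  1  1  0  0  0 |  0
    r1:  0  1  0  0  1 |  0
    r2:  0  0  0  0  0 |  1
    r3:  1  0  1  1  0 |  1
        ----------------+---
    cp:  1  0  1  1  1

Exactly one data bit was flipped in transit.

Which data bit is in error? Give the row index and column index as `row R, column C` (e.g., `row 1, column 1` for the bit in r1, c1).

row 2, column 0

Recompute each row's even parity and compare to rp:
  r0: data parity 0, sent rp 0 → ok
  r1: data parity 0, sent rp 0 → ok
  r2: data parity 0, sent rp 1 → mismatch
  r3: data parity 1, sent rp 1 → ok
Recompute each column's even parity and compare to cp:
  c0: data parity 0, sent cp 1 → mismatch
  c1: data parity 0, sent cp 0 → ok
  c2: data parity 1, sent cp 1 → ok
  c3: data parity 1, sent cp 1 → ok
  c4: data parity 1, sent cp 1 → ok
Exactly one row (r2) and one column (c0) fail → the flipped bit is at their intersection.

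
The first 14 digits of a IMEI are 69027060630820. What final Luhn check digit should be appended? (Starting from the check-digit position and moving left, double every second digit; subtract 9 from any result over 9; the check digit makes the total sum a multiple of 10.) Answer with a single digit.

Partial digits right→left: 0 2 8 0 3 6 0 6 0 7 2 0 9 6
Double every second digit counting from the check-digit position (so the 1st, 3rd, 5th, ... of the partial from the right).
  doubled (with −9 where >9): 0 7 6 0 0 4 9 → sum 26
  kept as-is: 2 0 6 6 7 0 6 → sum 27
Total = 26 + 27 = 53.
Check digit = (10 − (53 mod 10)) mod 10 = 7.

7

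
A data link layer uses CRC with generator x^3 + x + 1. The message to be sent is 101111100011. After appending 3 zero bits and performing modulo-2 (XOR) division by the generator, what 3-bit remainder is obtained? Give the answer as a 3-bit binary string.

000

Append 3 zeros: 101111100011000. Divide by 1011 (XOR where the leading bit is 1):
  pos 0: 1011 XOR 1011 = 0000
  pos 4: 1110 XOR 1011 = 0101
  pos 5: 1010 XOR 1011 = 0001
  pos 8: 1011 XOR 1011 = 0000
Remainder (last 3 bits) = 000. This is the CRC / FCS.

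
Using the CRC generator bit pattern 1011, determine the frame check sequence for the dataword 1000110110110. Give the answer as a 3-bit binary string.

Append 3 zeros: 1000110110110000. Divide by 1011 (XOR where the leading bit is 1):
  pos 0: 1000 XOR 1011 = 0011
  pos 2: 1111 XOR 1011 = 0100
  pos 3: 1000 XOR 1011 = 0011
  pos 5: 1111 XOR 1011 = 0100
  pos 6: 1000 XOR 1011 = 0011
  pos 8: 1111 XOR 1011 = 0100
  pos 9: 1000 XOR 1011 = 0011
  pos 11: 1100 XOR 1011 = 0111
  pos 12: 1110 XOR 1011 = 0101
Remainder (last 3 bits) = 101. This is the CRC / FCS.

101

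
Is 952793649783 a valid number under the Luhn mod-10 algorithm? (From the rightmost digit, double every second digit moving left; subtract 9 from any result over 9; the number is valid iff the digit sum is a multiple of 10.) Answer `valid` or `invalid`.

From the right, keep odd positions and double even positions (subtract 9 from any doubled value over 9):
  doubled (positions 2,4,...): 7 9 3 9 4 9 → sum 41
  kept (positions 1,3,...): 3 7 4 3 7 5 → sum 29
Total = 70.
70 mod 10 = 0, so the number is valid.

valid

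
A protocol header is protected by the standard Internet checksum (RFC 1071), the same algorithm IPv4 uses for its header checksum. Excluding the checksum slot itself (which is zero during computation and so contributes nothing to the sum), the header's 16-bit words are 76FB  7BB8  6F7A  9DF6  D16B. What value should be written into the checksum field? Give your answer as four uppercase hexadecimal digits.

One's-complement addition (fold any carry out of bit 15 back into bit 0):
  0x76FB + 0x7BB8 = 0x0F2B3
  0xF2B3 + 0x6F7A = 0x1622D → wrap carry → 0x622E
  0x622E + 0x9DF6 = 0x10024 → wrap carry → 0x0025
  0x0025 + 0xD16B = 0x0D190
One's-complement sum = 0xD190.
Checksum = ~0xD190 & 0xFFFF = 0x2E6F.

2E6F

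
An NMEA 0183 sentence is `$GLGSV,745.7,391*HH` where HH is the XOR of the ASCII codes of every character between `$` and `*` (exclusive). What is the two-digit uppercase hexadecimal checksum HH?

5D

XOR the ASCII codes of the payload characters:
  'G' = 0x47 → acc = 0x47
  'L' = 0x4C → acc = 0x0B
  'G' = 0x47 → acc = 0x4C
  'S' = 0x53 → acc = 0x1F
  'V' = 0x56 → acc = 0x49
  ',' = 0x2C → acc = 0x65
  '7' = 0x37 → acc = 0x52
  '4' = 0x34 → acc = 0x66
  '5' = 0x35 → acc = 0x53
  '.' = 0x2E → acc = 0x7D
  '7' = 0x37 → acc = 0x4A
  ',' = 0x2C → acc = 0x66
  '3' = 0x33 → acc = 0x55
  '9' = 0x39 → acc = 0x6C
  '1' = 0x31 → acc = 0x5D
Checksum = 0x5D.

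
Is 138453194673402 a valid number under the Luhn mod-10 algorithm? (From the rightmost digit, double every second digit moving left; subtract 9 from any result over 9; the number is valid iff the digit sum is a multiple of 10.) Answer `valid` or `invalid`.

From the right, keep odd positions and double even positions (subtract 9 from any doubled value over 9):
  doubled (positions 2,4,...): 0 6 3 9 6 8 6 → sum 38
  kept (positions 1,3,...): 2 4 7 4 1 5 8 1 → sum 32
Total = 70.
70 mod 10 = 0, so the number is valid.

valid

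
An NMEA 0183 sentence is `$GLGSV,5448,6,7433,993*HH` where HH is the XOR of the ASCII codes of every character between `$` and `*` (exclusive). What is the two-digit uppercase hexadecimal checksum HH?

XOR the ASCII codes of the payload characters:
  'G' = 0x47 → acc = 0x47
  'L' = 0x4C → acc = 0x0B
  'G' = 0x47 → acc = 0x4C
  'S' = 0x53 → acc = 0x1F
  'V' = 0x56 → acc = 0x49
  ',' = 0x2C → acc = 0x65
  '5' = 0x35 → acc = 0x50
  '4' = 0x34 → acc = 0x64
  '4' = 0x34 → acc = 0x50
  '8' = 0x38 → acc = 0x68
  ',' = 0x2C → acc = 0x44
  '6' = 0x36 → acc = 0x72
  ',' = 0x2C → acc = 0x5E
  '7' = 0x37 → acc = 0x69
  '4' = 0x34 → acc = 0x5D
  '3' = 0x33 → acc = 0x6E
  '3' = 0x33 → acc = 0x5D
  ',' = 0x2C → acc = 0x71
  '9' = 0x39 → acc = 0x48
  '9' = 0x39 → acc = 0x71
  '3' = 0x33 → acc = 0x42
Checksum = 0x42.

42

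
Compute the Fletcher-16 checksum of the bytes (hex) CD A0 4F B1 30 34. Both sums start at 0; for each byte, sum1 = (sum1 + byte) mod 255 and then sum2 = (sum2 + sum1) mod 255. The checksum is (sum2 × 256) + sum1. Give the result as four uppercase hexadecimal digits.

DCD3

Running sums (mod 255):
  after byte 0 (CD): sum1=205, sum2=205
  after byte 1 (A0): sum1=110, sum2=60
  after byte 2 (4F): sum1=189, sum2=249
  after byte 3 (B1): sum1=111, sum2=105
  after byte 4 (30): sum1=159, sum2=9
  after byte 5 (34): sum1=211, sum2=220
Checksum = sum2·256 + sum1 = 220·256 + 211 = 56531 = 0xDCD3.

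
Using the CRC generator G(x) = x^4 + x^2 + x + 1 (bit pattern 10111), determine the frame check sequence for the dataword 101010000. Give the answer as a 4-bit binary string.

0100

Append 4 zeros: 1010100000000. Divide by 10111 (XOR where the leading bit is 1):
  pos 0: 10101 XOR 10111 = 00010
  pos 3: 10000 XOR 10111 = 00111
  pos 5: 11100 XOR 10111 = 01011
  pos 6: 10110 XOR 10111 = 00001
Remainder (last 4 bits) = 0100. This is the CRC / FCS.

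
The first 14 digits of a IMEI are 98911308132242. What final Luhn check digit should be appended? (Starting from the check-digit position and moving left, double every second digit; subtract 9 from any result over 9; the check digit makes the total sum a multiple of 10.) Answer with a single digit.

Partial digits right→left: 2 4 2 2 3 1 8 0 3 1 1 9 8 9
Double every second digit counting from the check-digit position (so the 1st, 3rd, 5th, ... of the partial from the right).
  doubled (with −9 where >9): 4 4 6 7 6 2 7 → sum 36
  kept as-is: 4 2 1 0 1 9 9 → sum 26
Total = 36 + 26 = 62.
Check digit = (10 − (62 mod 10)) mod 10 = 8.

8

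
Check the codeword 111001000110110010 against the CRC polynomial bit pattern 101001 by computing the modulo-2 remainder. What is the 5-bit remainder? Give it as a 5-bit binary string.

00000

Modulo-2 division of 111001000110110010 by 101001:
  pos 0: 111001 XOR 101001 = 010000
  pos 1: 100000 XOR 101001 = 001001
  pos 3: 100100 XOR 101001 = 001101
  pos 5: 110111 XOR 101001 = 011110
  pos 6: 111100 XOR 101001 = 010101
  pos 7: 101011 XOR 101001 = 000010
  pos 11: 101001 XOR 101001 = 000000
Remainder = 00000 (zero — the frame passes the CRC check).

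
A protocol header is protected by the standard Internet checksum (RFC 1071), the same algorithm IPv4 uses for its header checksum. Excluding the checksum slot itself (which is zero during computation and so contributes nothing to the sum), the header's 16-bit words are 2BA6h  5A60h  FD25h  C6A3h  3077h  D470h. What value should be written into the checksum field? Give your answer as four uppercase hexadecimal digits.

B147

One's-complement addition (fold any carry out of bit 15 back into bit 0):
  0x2BA6 + 0x5A60 = 0x08606
  0x8606 + 0xFD25 = 0x1832B → wrap carry → 0x832C
  0x832C + 0xC6A3 = 0x149CF → wrap carry → 0x49D0
  0x49D0 + 0x3077 = 0x07A47
  0x7A47 + 0xD470 = 0x14EB7 → wrap carry → 0x4EB8
One's-complement sum = 0x4EB8.
Checksum = ~0x4EB8 & 0xFFFF = 0xB147.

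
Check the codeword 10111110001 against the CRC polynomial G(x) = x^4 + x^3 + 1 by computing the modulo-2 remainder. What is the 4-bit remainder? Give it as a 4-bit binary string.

1111

Modulo-2 division of 10111110001 by 11001:
  pos 0: 10111 XOR 11001 = 01110
  pos 1: 11101 XOR 11001 = 00100
  pos 3: 10010 XOR 11001 = 01011
  pos 4: 10110 XOR 11001 = 01111
  pos 5: 11110 XOR 11001 = 00111
Remainder = 1111 (nonzero — an error is detected).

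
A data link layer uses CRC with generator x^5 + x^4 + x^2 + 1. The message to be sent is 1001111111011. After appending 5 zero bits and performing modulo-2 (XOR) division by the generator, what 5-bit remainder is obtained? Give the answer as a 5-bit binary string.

Append 5 zeros: 100111111101100000. Divide by 110101 (XOR where the leading bit is 1):
  pos 0: 100111 XOR 110101 = 010010
  pos 1: 100101 XOR 110101 = 010000
  pos 2: 100001 XOR 110101 = 010100
  pos 3: 101001 XOR 110101 = 011100
  pos 4: 111001 XOR 110101 = 001100
  pos 6: 110001 XOR 110101 = 000100
  pos 9: 100100 XOR 110101 = 010001
  pos 10: 100010 XOR 110101 = 010111
  pos 11: 101110 XOR 110101 = 011011
  pos 12: 110110 XOR 110101 = 000011
Remainder (last 5 bits) = 00011. This is the CRC / FCS.

00011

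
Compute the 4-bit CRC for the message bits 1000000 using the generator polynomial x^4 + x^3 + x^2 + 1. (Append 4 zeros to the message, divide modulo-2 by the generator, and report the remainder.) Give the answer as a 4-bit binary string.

Append 4 zeros: 10000000000. Divide by 11101 (XOR where the leading bit is 1):
  pos 0: 10000 XOR 11101 = 01101
  pos 1: 11010 XOR 11101 = 00111
  pos 3: 11100 XOR 11101 = 00001
Remainder (last 4 bits) = 1000. This is the CRC / FCS.

1000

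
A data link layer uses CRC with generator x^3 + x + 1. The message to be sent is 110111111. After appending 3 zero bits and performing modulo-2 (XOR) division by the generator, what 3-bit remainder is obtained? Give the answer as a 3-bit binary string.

Append 3 zeros: 110111111000. Divide by 1011 (XOR where the leading bit is 1):
  pos 0: 1101 XOR 1011 = 0110
  pos 1: 1101 XOR 1011 = 0110
  pos 2: 1101 XOR 1011 = 0110
  pos 3: 1101 XOR 1011 = 0110
  pos 4: 1101 XOR 1011 = 0110
  pos 5: 1101 XOR 1011 = 0110
  pos 6: 1100 XOR 1011 = 0111
  pos 7: 1110 XOR 1011 = 0101
  pos 8: 1010 XOR 1011 = 0001
Remainder (last 3 bits) = 001. This is the CRC / FCS.

001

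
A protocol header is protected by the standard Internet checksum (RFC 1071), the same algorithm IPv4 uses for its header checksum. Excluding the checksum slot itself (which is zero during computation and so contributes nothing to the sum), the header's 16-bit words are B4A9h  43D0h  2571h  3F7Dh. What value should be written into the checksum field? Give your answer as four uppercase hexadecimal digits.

One's-complement addition (fold any carry out of bit 15 back into bit 0):
  0xB4A9 + 0x43D0 = 0x0F879
  0xF879 + 0x2571 = 0x11DEA → wrap carry → 0x1DEB
  0x1DEB + 0x3F7D = 0x05D68
One's-complement sum = 0x5D68.
Checksum = ~0x5D68 & 0xFFFF = 0xA297.

A297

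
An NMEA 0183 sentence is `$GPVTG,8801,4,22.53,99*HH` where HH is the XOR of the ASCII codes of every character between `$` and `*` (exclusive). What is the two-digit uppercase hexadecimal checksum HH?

4F

XOR the ASCII codes of the payload characters:
  'G' = 0x47 → acc = 0x47
  'P' = 0x50 → acc = 0x17
  'V' = 0x56 → acc = 0x41
  'T' = 0x54 → acc = 0x15
  'G' = 0x47 → acc = 0x52
  ',' = 0x2C → acc = 0x7E
  '8' = 0x38 → acc = 0x46
  '8' = 0x38 → acc = 0x7E
  '0' = 0x30 → acc = 0x4E
  '1' = 0x31 → acc = 0x7F
  ',' = 0x2C → acc = 0x53
  '4' = 0x34 → acc = 0x67
  ',' = 0x2C → acc = 0x4B
  '2' = 0x32 → acc = 0x79
  '2' = 0x32 → acc = 0x4B
  '.' = 0x2E → acc = 0x65
  '5' = 0x35 → acc = 0x50
  '3' = 0x33 → acc = 0x63
  ',' = 0x2C → acc = 0x4F
  '9' = 0x39 → acc = 0x76
  '9' = 0x39 → acc = 0x4F
Checksum = 0x4F.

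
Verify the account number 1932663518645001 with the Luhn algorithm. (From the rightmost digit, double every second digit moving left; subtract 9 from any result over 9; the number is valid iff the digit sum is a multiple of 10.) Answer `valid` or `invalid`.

From the right, keep odd positions and double even positions (subtract 9 from any doubled value over 9):
  doubled (positions 2,4,...): 0 1 3 2 6 3 6 2 → sum 23
  kept (positions 1,3,...): 1 0 4 8 5 6 2 9 → sum 35
Total = 58.
58 mod 10 = 8, so the number is invalid.

invalid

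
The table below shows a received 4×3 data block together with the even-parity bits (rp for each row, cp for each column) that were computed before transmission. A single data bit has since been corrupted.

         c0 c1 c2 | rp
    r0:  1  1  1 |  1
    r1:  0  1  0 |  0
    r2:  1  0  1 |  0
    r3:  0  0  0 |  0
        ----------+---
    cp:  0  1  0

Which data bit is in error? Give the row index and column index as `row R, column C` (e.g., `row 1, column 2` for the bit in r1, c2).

Recompute each row's even parity and compare to rp:
  r0: data parity 1, sent rp 1 → ok
  r1: data parity 1, sent rp 0 → mismatch
  r2: data parity 0, sent rp 0 → ok
  r3: data parity 0, sent rp 0 → ok
Recompute each column's even parity and compare to cp:
  c0: data parity 0, sent cp 0 → ok
  c1: data parity 0, sent cp 1 → mismatch
  c2: data parity 0, sent cp 0 → ok
Exactly one row (r1) and one column (c1) fail → the flipped bit is at their intersection.

row 1, column 1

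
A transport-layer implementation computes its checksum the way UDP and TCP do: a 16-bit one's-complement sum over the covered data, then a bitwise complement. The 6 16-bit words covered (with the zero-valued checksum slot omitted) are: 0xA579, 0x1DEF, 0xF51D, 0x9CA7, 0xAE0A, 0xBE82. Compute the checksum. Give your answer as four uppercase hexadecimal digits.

One's-complement addition (fold any carry out of bit 15 back into bit 0):
  0xA579 + 0x1DEF = 0x0C368
  0xC368 + 0xF51D = 0x1B885 → wrap carry → 0xB886
  0xB886 + 0x9CA7 = 0x1552D → wrap carry → 0x552E
  0x552E + 0xAE0A = 0x10338 → wrap carry → 0x0339
  0x0339 + 0xBE82 = 0x0C1BB
One's-complement sum = 0xC1BB.
Checksum = ~0xC1BB & 0xFFFF = 0x3E44.

3E44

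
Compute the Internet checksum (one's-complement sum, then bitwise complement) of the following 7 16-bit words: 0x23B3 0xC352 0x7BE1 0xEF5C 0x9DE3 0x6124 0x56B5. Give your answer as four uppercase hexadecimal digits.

57FE

One's-complement addition (fold any carry out of bit 15 back into bit 0):
  0x23B3 + 0xC352 = 0x0E705
  0xE705 + 0x7BE1 = 0x162E6 → wrap carry → 0x62E7
  0x62E7 + 0xEF5C = 0x15243 → wrap carry → 0x5244
  0x5244 + 0x9DE3 = 0x0F027
  0xF027 + 0x6124 = 0x1514B → wrap carry → 0x514C
  0x514C + 0x56B5 = 0x0A801
One's-complement sum = 0xA801.
Checksum = ~0xA801 & 0xFFFF = 0x57FE.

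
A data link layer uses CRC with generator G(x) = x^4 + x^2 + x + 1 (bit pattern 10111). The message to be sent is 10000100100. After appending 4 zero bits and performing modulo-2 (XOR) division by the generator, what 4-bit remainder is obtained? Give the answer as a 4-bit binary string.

Append 4 zeros: 100001001000000. Divide by 10111 (XOR where the leading bit is 1):
  pos 0: 10000 XOR 10111 = 00111
  pos 2: 11110 XOR 10111 = 01001
  pos 3: 10010 XOR 10111 = 00101
  pos 5: 10110 XOR 10111 = 00001
  pos 9: 10000 XOR 10111 = 00111
Remainder (last 4 bits) = 1110. This is the CRC / FCS.

1110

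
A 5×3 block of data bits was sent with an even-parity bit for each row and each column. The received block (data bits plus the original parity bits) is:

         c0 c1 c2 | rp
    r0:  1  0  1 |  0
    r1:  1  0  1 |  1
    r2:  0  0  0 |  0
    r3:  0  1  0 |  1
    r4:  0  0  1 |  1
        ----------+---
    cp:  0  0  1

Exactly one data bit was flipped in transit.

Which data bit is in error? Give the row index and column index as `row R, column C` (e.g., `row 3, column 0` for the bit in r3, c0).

row 1, column 1

Recompute each row's even parity and compare to rp:
  r0: data parity 0, sent rp 0 → ok
  r1: data parity 0, sent rp 1 → mismatch
  r2: data parity 0, sent rp 0 → ok
  r3: data parity 1, sent rp 1 → ok
  r4: data parity 1, sent rp 1 → ok
Recompute each column's even parity and compare to cp:
  c0: data parity 0, sent cp 0 → ok
  c1: data parity 1, sent cp 0 → mismatch
  c2: data parity 1, sent cp 1 → ok
Exactly one row (r1) and one column (c1) fail → the flipped bit is at their intersection.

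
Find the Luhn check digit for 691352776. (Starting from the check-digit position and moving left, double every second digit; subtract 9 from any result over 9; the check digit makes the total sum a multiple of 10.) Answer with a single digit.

5

Partial digits right→left: 6 7 7 2 5 3 1 9 6
Double every second digit counting from the check-digit position (so the 1st, 3rd, 5th, ... of the partial from the right).
  doubled (with −9 where >9): 3 5 1 2 3 → sum 14
  kept as-is: 7 2 3 9 → sum 21
Total = 14 + 21 = 35.
Check digit = (10 − (35 mod 10)) mod 10 = 5.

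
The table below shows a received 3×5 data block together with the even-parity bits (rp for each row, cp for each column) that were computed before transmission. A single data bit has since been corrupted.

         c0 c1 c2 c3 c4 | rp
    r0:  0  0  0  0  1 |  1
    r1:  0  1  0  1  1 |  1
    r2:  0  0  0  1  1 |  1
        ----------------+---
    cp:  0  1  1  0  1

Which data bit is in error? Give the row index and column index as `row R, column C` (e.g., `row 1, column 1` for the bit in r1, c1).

row 2, column 2

Recompute each row's even parity and compare to rp:
  r0: data parity 1, sent rp 1 → ok
  r1: data parity 1, sent rp 1 → ok
  r2: data parity 0, sent rp 1 → mismatch
Recompute each column's even parity and compare to cp:
  c0: data parity 0, sent cp 0 → ok
  c1: data parity 1, sent cp 1 → ok
  c2: data parity 0, sent cp 1 → mismatch
  c3: data parity 0, sent cp 0 → ok
  c4: data parity 1, sent cp 1 → ok
Exactly one row (r2) and one column (c2) fail → the flipped bit is at their intersection.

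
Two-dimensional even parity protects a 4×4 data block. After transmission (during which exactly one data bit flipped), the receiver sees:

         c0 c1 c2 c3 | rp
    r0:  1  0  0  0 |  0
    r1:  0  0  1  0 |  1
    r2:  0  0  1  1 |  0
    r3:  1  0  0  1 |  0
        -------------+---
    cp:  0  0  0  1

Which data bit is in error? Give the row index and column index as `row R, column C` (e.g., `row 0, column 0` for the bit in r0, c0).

Recompute each row's even parity and compare to rp:
  r0: data parity 1, sent rp 0 → mismatch
  r1: data parity 1, sent rp 1 → ok
  r2: data parity 0, sent rp 0 → ok
  r3: data parity 0, sent rp 0 → ok
Recompute each column's even parity and compare to cp:
  c0: data parity 0, sent cp 0 → ok
  c1: data parity 0, sent cp 0 → ok
  c2: data parity 0, sent cp 0 → ok
  c3: data parity 0, sent cp 1 → mismatch
Exactly one row (r0) and one column (c3) fail → the flipped bit is at their intersection.

row 0, column 3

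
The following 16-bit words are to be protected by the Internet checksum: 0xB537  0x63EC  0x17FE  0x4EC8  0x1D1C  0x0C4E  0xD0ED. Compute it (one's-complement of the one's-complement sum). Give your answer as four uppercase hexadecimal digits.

One's-complement addition (fold any carry out of bit 15 back into bit 0):
  0xB537 + 0x63EC = 0x11923 → wrap carry → 0x1924
  0x1924 + 0x17FE = 0x03122
  0x3122 + 0x4EC8 = 0x07FEA
  0x7FEA + 0x1D1C = 0x09D06
  0x9D06 + 0x0C4E = 0x0A954
  0xA954 + 0xD0ED = 0x17A41 → wrap carry → 0x7A42
One's-complement sum = 0x7A42.
Checksum = ~0x7A42 & 0xFFFF = 0x85BD.

85BD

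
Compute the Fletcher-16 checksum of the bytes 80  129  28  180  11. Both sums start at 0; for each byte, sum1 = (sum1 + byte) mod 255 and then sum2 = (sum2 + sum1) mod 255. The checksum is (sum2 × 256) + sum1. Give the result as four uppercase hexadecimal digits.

Running sums (mod 255):
  after byte 0 (80): sum1=80, sum2=80
  after byte 1 (129): sum1=209, sum2=34
  after byte 2 (28): sum1=237, sum2=16
  after byte 3 (180): sum1=162, sum2=178
  after byte 4 (11): sum1=173, sum2=96
Checksum = sum2·256 + sum1 = 96·256 + 173 = 24749 = 0x60AD.

60AD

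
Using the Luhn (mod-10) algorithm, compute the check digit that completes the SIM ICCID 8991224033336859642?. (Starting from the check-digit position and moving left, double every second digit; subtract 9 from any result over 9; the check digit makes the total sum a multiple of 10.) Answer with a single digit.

0

Partial digits right→left: 2 4 6 9 5 8 6 3 3 3 3 0 4 2 2 1 9 9 8
Double every second digit counting from the check-digit position (so the 1st, 3rd, 5th, ... of the partial from the right).
  doubled (with −9 where >9): 4 3 1 3 6 6 8 4 9 7 → sum 51
  kept as-is: 4 9 8 3 3 0 2 1 9 → sum 39
Total = 51 + 39 = 90.
Check digit = (10 − (90 mod 10)) mod 10 = 0.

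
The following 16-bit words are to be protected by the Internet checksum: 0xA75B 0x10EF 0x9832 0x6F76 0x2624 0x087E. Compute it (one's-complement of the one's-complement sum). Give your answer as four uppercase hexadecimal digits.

One's-complement addition (fold any carry out of bit 15 back into bit 0):
  0xA75B + 0x10EF = 0x0B84A
  0xB84A + 0x9832 = 0x1507C → wrap carry → 0x507D
  0x507D + 0x6F76 = 0x0BFF3
  0xBFF3 + 0x2624 = 0x0E617
  0xE617 + 0x087E = 0x0EE95
One's-complement sum = 0xEE95.
Checksum = ~0xEE95 & 0xFFFF = 0x116A.

116A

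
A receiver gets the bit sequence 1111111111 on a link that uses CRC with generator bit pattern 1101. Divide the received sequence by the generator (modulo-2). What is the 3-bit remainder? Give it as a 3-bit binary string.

111

Modulo-2 division of 1111111111 by 1101:
  pos 0: 1111 XOR 1101 = 0010
  pos 2: 1011 XOR 1101 = 0110
  pos 3: 1101 XOR 1101 = 0000
Remainder = 111 (nonzero — an error is detected).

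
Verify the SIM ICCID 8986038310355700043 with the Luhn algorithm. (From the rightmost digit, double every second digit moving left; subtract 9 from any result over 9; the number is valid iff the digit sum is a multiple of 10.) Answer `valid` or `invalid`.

invalid

From the right, keep odd positions and double even positions (subtract 9 from any doubled value over 9):
  doubled (positions 2,4,...): 8 0 5 1 0 6 6 3 9 → sum 38
  kept (positions 1,3,...): 3 0 0 5 3 1 8 0 8 8 → sum 36
Total = 74.
74 mod 10 = 4, so the number is invalid.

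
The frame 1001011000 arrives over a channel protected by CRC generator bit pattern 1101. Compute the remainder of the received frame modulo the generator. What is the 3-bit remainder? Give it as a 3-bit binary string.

Modulo-2 division of 1001011000 by 1101:
  pos 0: 1001 XOR 1101 = 0100
  pos 1: 1000 XOR 1101 = 0101
  pos 2: 1011 XOR 1101 = 0110
  pos 3: 1101 XOR 1101 = 0000
Remainder = 000 (zero — the frame passes the CRC check).

000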